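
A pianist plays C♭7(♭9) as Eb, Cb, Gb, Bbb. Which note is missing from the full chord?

C♭7(♭9) = Cb, Eb, Gb, Bbb, Dbb. The voicing lacks the 9th (minor 9th), Dbb.

Dbb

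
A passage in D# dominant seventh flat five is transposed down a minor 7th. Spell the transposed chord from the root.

A minor 7th down from D# is E#, so the new chord is E# dominant seventh flat five.
Root: E#
Major 3rd (3rd): G##
Diminished 5th (5th): B
Minor 7th (7th): D#

E#, G##, B, D#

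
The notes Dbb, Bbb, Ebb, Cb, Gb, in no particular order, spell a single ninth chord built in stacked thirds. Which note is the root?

Stacking in thirds gives Cb – Ebb – Gb – Bbb – Dbb, so Cb is the root — Cb minor seventh flat nine.

Cb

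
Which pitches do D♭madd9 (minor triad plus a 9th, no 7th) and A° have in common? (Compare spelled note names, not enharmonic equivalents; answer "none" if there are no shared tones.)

D♭madd9: D♭ F♭ A♭ E♭
A°: A C E♭
Common to both → E♭.

E♭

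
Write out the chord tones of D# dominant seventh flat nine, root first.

D-sharp  F-double-sharp  A-sharp  C-sharp  E

D# dominant seventh flat nine is a dominant seventh flat nine built on D-sharp.
root → D-sharp
3rd (major 3rd) → F-double-sharp
5th (perfect 5th) → A-sharp
7th (minor 7th) → C-sharp
9th (minor 9th) → E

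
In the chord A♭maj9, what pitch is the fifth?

Root of A♭maj9 = Ab. The 5th is a perfect 5th: Ab up a perfect 5th → Eb.

Eb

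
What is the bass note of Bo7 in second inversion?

Bo7 in root position is B–D–F–A♭.
Second inversion places the fifth in the bass, which is F.

F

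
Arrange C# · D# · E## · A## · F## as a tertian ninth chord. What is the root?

D#

Stacking in thirds gives D# – F## – A## – C# – E##, so D# is the root — D# dominant seventh sharp nine sharp five.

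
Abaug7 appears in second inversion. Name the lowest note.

Abaug7 in root position is Ab–C–E–Gb.
Second inversion places the fifth in the bass, which is E.

E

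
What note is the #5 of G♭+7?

Root of G♭+7 = Gb. The 5th is an augmented 5th: Gb up an augmented 5th → D.

D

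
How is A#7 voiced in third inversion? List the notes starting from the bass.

G#, A#, C##, E#

A#7 = A#–C##–E#–G#; third inversion → seventh (G#) lowest.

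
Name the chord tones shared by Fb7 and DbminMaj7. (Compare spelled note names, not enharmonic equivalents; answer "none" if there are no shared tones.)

Fb7 = F♭, A♭, C♭, E𝄫.
DbminMaj7 = D♭, F♭, A♭, C.
Shared: F♭, A♭.

F♭ A♭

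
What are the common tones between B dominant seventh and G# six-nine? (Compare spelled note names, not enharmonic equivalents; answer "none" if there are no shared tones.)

D-sharp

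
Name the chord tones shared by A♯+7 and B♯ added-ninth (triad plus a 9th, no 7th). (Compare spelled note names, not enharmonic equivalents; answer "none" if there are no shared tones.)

A♯+7 = A#, C##, E##, G#.
B♯ added-ninth = B#, D##, F##, C##.
Shared: C##.

C##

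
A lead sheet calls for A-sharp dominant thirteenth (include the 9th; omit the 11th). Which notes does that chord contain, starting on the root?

A#, C##, E#, G#, B#, F##

A-sharp dominant thirteenth: dominant thirteenth on A#.
- root: A#
- major 3rd: C##
- perfect 5th: E#
- minor 7th: G#
- major 9th: B#
- major 13th: F##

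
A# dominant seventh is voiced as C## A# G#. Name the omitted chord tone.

A# dominant seventh = A#, C##, E#, G#. The voicing lacks the 5th (perfect 5th), E#.

E#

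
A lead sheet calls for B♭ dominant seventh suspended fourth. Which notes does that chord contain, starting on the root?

Bb, Eb, F, Ab

B♭ dominant seventh suspended fourth is a dominant seventh suspended fourth built on Bb.
Bb — root
Eb — perfect 4th
F — perfect 5th
Ab — minor 7th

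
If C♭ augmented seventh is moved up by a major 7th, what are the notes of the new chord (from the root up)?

Transposed root: C-flat → B-flat (major 7th up). So we spell B-flat augmented seventh:
- root: B-flat
- major 3rd: D
- augmented 5th: F-sharp
- minor 7th: A-flat

B-flat  D  F-sharp  A-flat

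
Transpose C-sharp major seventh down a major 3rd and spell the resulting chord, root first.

A  C-sharp  E  G-sharp

Transposed root: C-sharp → A (major 3rd down). So we spell A major seventh:
root → A
3rd (major 3rd) → C-sharp
5th (perfect 5th) → E
7th (major 7th) → G-sharp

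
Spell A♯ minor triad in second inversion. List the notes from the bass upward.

E♯ – A♯ – C♯

A♯ minor triad = A♯–C♯–E♯; second inversion → fifth (E♯) lowest.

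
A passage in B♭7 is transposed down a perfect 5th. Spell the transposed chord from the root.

A perfect 5th down from Bb is Eb, so the new chord is Eb dominant seventh.
Eb — root
G — major 3rd
Bb — perfect 5th
Db — minor 7th

Eb, G, Bb, Db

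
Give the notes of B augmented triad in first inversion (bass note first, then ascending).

D-sharp, F-double-sharp, B

In root position, B augmented triad is B–D-sharp–F-double-sharp.
First inversion puts the third (D-sharp) in the bass.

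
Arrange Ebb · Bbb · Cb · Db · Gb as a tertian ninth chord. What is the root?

Stacking in thirds gives Cb – Ebb – Gb – Bbb – Db, so Cb is the root — Cb minor ninth.

Cb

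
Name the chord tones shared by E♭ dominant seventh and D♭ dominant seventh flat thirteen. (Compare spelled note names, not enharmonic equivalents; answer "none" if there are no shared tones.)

D♭

E♭ dominant seventh: E♭ G B♭ D♭
D♭ dominant seventh flat thirteen: D♭ F A♭ C♭ B𝄫
Common to both → D♭.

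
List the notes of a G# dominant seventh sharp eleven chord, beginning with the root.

G# dominant seventh sharp eleven: dominant seventh sharp eleven on G#.
Root: G#
Major 3rd (3rd): B#
Perfect 5th (5th): D#
Minor 7th (7th): F#
Augmented 11th (11th): C##

G#  B#  D#  F#  C##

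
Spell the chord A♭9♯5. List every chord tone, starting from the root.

Root A♭, quality dominant ninth sharp five:
- root: A♭
- major 3rd: C
- augmented 5th: E
- minor 7th: G♭
- major 9th: B♭

A♭  C  E  G♭  B♭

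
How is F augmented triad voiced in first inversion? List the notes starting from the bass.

In root position, F augmented triad is F–A–C-sharp.
First inversion puts the third (A) in the bass.

A C-sharp F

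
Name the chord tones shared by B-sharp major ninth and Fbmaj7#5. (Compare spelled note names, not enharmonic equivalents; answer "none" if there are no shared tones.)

B-sharp major ninth = B#, D##, F##, A##, C##.
Fbmaj7#5 = Fb, Ab, C, Eb.
Shared: none.

none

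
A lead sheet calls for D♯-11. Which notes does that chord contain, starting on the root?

D♯-11: minor eleventh on D#.
root → D#
3rd (minor 3rd) → F#
5th (perfect 5th) → A#
7th (minor 7th) → C#
9th (major 9th) → E#
11th (perfect 11th) → G#

D#, F#, A#, C#, E#, G#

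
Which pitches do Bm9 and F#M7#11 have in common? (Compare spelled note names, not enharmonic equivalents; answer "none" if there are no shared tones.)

Bm9 = B, D, F#, A, C#.
F#M7#11 = F#, A#, C#, E#, B#.
Shared: F#, C#.

F#, C#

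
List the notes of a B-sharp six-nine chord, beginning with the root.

B# – D## – F## – G## – C##

Root B#, quality six-nine:
Root: B#
Major 3rd (3rd): D##
Perfect 5th (5th): F##
Major 6th (6th): G##
Major 9th (9th): C##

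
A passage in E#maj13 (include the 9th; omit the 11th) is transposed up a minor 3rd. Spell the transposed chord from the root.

G♯  B♯  D♯  F𝄪  A♯  E♯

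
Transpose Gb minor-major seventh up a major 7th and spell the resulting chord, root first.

F – A-flat – C – E

A major 7th up from G-flat is F, so the new chord is F minor-major seventh.
Root: F
Minor 3rd (3rd): A-flat
Perfect 5th (5th): C
Major 7th (7th): E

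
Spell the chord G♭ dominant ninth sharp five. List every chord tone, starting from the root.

G-flat, B-flat, D, F-flat, A-flat

Root G-flat, quality dominant ninth sharp five:
root → G-flat
3rd (major 3rd) → B-flat
5th (augmented 5th) → D
7th (minor 7th) → F-flat
9th (major 9th) → A-flat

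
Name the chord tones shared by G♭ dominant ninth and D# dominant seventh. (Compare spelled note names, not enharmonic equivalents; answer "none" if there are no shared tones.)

none

G♭ dominant ninth = G-flat, B-flat, D-flat, F-flat, A-flat.
D# dominant seventh = D-sharp, F-double-sharp, A-sharp, C-sharp.
Shared: none.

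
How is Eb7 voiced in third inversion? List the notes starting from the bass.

Db – Eb – G – Bb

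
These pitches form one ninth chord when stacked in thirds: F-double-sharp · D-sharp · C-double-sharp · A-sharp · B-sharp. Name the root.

Arranged so that each adjacent pair is a third by letter name: B-sharp – D-sharp – F-double-sharp – A-sharp – C-double-sharp.
The bottom of that stack, B-sharp, is the root (this is B-sharp minor ninth).

B-sharp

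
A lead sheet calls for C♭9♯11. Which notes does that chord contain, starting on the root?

C♭ E♭ G♭ B𝄫 D♭ F

Root C♭, quality dominant ninth sharp eleven:
- root: C♭
- major 3rd: E♭
- perfect 5th: G♭
- minor 7th: B𝄫
- major 9th: D♭
- augmented 11th: F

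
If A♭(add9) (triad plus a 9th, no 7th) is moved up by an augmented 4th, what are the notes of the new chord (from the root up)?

Transposed root: Ab → D (augmented 4th up). So we spell D added-ninth:
root → D
3rd (major 3rd) → F#
5th (perfect 5th) → A
9th (major 9th) → E

D – F# – A – E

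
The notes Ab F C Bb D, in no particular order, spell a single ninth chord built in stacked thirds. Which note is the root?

Bb

Arranged so that each adjacent pair is a third by letter name: Bb – D – F – Ab – C.
The bottom of that stack, Bb, is the root (this is Bb dominant ninth).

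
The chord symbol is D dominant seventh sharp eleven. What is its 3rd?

F-sharp

Root of D dominant seventh sharp eleven = D. The 3rd is a major 3rd: D up a major 3rd → F-sharp.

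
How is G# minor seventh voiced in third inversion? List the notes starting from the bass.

In root position, G# minor seventh is G-sharp–B–D-sharp–F-sharp.
Third inversion puts the seventh (F-sharp) in the bass.

F-sharp, G-sharp, B, D-sharp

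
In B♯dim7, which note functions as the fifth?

F♯

Root of B♯dim7 = B♯. The 5th is a diminished 5th: B♯ up a diminished 5th → F♯.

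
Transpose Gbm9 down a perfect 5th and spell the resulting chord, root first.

Gb down a perfect 5th → Cb. New chord: Cb minor ninth.
Root: Cb
Minor 3rd (3rd): Ebb
Perfect 5th (5th): Gb
Minor 7th (7th): Bbb
Major 9th (9th): Db

Cb Ebb Gb Bbb Db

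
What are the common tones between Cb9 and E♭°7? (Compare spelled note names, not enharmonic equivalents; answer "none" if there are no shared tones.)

Eb, Gb, Bbb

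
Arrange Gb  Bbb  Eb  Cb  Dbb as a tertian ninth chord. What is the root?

Cb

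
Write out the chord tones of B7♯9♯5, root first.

B7♯9♯5 is a dominant seventh sharp nine sharp five built on B.
root → B
3rd (major 3rd) → D#
5th (augmented 5th) → F##
7th (minor 7th) → A
9th (augmented 9th) → C##

B – D# – F## – A – C##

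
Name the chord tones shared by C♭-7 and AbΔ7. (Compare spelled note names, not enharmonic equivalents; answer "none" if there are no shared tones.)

none

C♭-7 = Cb, Ebb, Gb, Bbb.
AbΔ7 = Ab, C, Eb, G.
Shared: none.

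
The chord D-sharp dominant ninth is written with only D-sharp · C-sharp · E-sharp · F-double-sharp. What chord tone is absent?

A-sharp

The full D-sharp dominant ninth chord is D-sharp, F-double-sharp, A-sharp, C-sharp, E-sharp.
Comparing with the voicing, the perfect 5th (5th) — A-sharp — is absent.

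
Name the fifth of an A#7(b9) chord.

E#

Root of A#7(b9) = A#. The 5th is a perfect 5th: A# up a perfect 5th → E#.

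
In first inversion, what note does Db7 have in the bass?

F

Db7 = D♭–F–A♭–C♭. First inversion → third in the bass = F.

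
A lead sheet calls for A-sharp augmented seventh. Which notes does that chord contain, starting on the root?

A♯ – C𝄪 – E𝄪 – G♯

A-sharp augmented seventh is an augmented seventh built on A♯.
root → A♯
3rd (major 3rd) → C𝄪
5th (augmented 5th) → E𝄪
7th (minor 7th) → G♯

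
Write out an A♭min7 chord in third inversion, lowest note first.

Gb Ab Cb Eb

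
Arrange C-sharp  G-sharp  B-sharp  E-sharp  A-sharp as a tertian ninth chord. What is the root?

A-sharp

Stacking in thirds gives A-sharp – C-sharp – E-sharp – G-sharp – B-sharp, so A-sharp is the root — A-sharp minor ninth.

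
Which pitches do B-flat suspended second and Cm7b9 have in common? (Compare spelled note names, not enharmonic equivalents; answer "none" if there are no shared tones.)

Bb, C

B-flat suspended second = Bb, C, F.
Cm7b9 = C, Eb, G, Bb, Db.
Shared: Bb, C.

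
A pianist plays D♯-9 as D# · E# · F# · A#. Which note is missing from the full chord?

C#

D♯-9 = D#, F#, A#, C#, E#. The voicing lacks the 7th (minor 7th), C#.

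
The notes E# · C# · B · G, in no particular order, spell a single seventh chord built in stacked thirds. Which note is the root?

Stacking in thirds gives C# – E# – G – B, so C# is the root — C# dominant seventh flat five.

C#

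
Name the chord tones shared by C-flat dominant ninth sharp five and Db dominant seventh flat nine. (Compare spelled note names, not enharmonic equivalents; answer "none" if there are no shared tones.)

C-flat dominant ninth sharp five = C-flat, E-flat, G, B-double-flat, D-flat.
Db dominant seventh flat nine = D-flat, F, A-flat, C-flat, E-double-flat.
Shared: C-flat, D-flat.

C-flat D-flat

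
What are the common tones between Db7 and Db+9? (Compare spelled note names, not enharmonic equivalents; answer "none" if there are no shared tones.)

Db, F, Cb

Db7: Db F Ab Cb
Db+9: Db F A Cb Eb
Common to both → Db, F, Cb.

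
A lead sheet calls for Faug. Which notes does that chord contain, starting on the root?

F, A, C#

Root F, quality augmented triad:
- root: F
- major 3rd: A
- augmented 5th: C#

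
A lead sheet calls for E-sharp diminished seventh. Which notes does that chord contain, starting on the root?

Root E-sharp, quality diminished seventh:
Root: E-sharp
Minor 3rd (3rd): G-sharp
Diminished 5th (5th): B
Diminished 7th (7th): D

E-sharp – G-sharp – B – D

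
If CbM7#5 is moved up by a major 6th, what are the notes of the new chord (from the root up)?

A♭ – C – E – G

Transposed root: C♭ → A♭ (major 6th up). So we spell A♭ augmented major seventh:
Root: A♭
Major 3rd (3rd): C
Augmented 5th (5th): E
Major 7th (7th): G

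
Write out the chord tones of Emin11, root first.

E – G – B – D – F♯ – A

Root E, quality minor eleventh:
root → E
3rd (minor 3rd) → G
5th (perfect 5th) → B
7th (minor 7th) → D
9th (major 9th) → F♯
11th (perfect 11th) → A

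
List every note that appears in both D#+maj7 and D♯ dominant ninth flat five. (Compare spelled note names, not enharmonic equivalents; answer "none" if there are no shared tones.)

D#, F##

D#+maj7 = D#, F##, A##, C##.
D♯ dominant ninth flat five = D#, F##, A, C#, E#.
Shared: D#, F##.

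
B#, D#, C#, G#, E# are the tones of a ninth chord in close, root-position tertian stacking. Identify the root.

Stacking in thirds gives C# – E# – G# – B# – D#, so C# is the root — C# major ninth.

C#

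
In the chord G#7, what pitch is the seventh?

F♯

Root of G#7 = G♯. The 7th is a minor 7th: G♯ up a minor 7th → F♯.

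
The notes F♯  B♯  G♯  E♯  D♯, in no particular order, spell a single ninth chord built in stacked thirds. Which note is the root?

Stacking in thirds gives E♯ – G♯ – B♯ – D♯ – F♯, so E♯ is the root — E♯ minor seventh flat nine.

E♯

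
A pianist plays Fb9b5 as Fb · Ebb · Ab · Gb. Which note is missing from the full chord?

Fb9b5 = Fb, Ab, Cbb, Ebb, Gb. The voicing lacks the 5th (diminished 5th), Cbb.

Cbb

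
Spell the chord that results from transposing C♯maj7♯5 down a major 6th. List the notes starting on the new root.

E  G#  B#  D#

Transposed root: C# → E (major 6th down). So we spell E augmented major seventh:
E — root
G# — major 3rd
B# — augmented 5th
D# — major 7th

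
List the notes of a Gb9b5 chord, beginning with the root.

Gb9b5: dominant ninth flat five on Gb.
root → Gb
3rd (major 3rd) → Bb
5th (diminished 5th) → Dbb
7th (minor 7th) → Fb
9th (major 9th) → Ab

Gb  Bb  Dbb  Fb  Ab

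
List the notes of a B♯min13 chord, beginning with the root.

B♯min13: minor thirteenth on B♯.
- root: B♯
- minor 3rd: D♯
- perfect 5th: F𝄪
- minor 7th: A♯
- major 9th: C𝄪
- perfect 11th: E♯
- major 13th: G𝄪

B♯  D♯  F𝄪  A♯  C𝄪  E♯  G𝄪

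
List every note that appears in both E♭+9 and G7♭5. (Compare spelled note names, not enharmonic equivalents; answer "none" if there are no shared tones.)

G, B, D♭, F

E♭+9 = E♭, G, B, D♭, F.
G7♭5 = G, B, D♭, F.
Shared: G, B, D♭, F.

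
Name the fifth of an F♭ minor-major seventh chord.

Cb

Root of F♭ minor-major seventh = Fb. The 5th is a perfect 5th: Fb up a perfect 5th → Cb.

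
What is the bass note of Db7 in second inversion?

Ab

Db7 = Db–F–Ab–Cb. Second inversion → fifth in the bass = Ab.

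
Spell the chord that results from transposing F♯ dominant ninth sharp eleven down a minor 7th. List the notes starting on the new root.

G-sharp B-sharp D-sharp F-sharp A-sharp C-double-sharp

Transposed root: F-sharp → G-sharp (minor 7th down). So we spell G-sharp dominant ninth sharp eleven:
root → G-sharp
3rd (major 3rd) → B-sharp
5th (perfect 5th) → D-sharp
7th (minor 7th) → F-sharp
9th (major 9th) → A-sharp
11th (augmented 11th) → C-double-sharp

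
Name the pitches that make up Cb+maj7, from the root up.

Cb+maj7: augmented major seventh on Cb.
Cb — root
Eb — major 3rd
G — augmented 5th
Bb — major 7th

Cb, Eb, G, Bb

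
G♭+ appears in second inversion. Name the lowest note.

D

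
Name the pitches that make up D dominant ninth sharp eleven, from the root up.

D, F#, A, C, E, G#

Root D, quality dominant ninth sharp eleven:
root → D
3rd (major 3rd) → F#
5th (perfect 5th) → A
7th (minor 7th) → C
9th (major 9th) → E
11th (augmented 11th) → G#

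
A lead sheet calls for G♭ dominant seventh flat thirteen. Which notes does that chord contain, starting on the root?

G-flat, B-flat, D-flat, F-flat, E-double-flat

G♭ dominant seventh flat thirteen is a dominant seventh flat thirteen built on G-flat.
- root: G-flat
- major 3rd: B-flat
- perfect 5th: D-flat
- minor 7th: F-flat
- minor 13th: E-double-flat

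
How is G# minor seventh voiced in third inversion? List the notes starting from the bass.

G# minor seventh = G♯–B–D♯–F♯; third inversion → seventh (F♯) lowest.

F♯, G♯, B, D♯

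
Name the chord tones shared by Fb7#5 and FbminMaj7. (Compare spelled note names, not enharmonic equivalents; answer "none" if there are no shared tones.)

Fb7#5: Fb Ab C Ebb
FbminMaj7: Fb Abb Cb Eb
Common to both → Fb.

Fb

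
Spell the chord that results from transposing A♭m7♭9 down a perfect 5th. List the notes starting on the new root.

Transposed root: Ab → Db (perfect 5th down). So we spell Db minor seventh flat nine:
Root: Db
Minor 3rd (3rd): Fb
Perfect 5th (5th): Ab
Minor 7th (7th): Cb
Minor 9th (9th): Ebb

Db – Fb – Ab – Cb – Ebb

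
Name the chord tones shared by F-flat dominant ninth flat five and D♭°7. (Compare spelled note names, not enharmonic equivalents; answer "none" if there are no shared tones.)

Fb, Cbb

F-flat dominant ninth flat five: Fb Ab Cbb Ebb Gb
D♭°7: Db Fb Abb Cbb
Common to both → Fb, Cbb.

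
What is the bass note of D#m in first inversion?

F#

D#m in root position is D#–F#–A#.
First inversion places the third in the bass, which is F#.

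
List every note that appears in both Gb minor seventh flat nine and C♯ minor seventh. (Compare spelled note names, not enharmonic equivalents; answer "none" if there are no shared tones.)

Gb minor seventh flat nine: G-flat B-double-flat D-flat F-flat A-double-flat
C♯ minor seventh: C-sharp E G-sharp B
Common to both → none.

none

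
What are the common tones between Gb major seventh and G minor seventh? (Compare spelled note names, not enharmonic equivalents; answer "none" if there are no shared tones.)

B-flat F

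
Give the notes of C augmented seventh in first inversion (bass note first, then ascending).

In root position, C augmented seventh is C–E–G♯–B♭.
First inversion puts the third (E) in the bass.

E, G♯, B♭, C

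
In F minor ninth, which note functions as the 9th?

G

F minor ninth is built on F; its 9th is a major 9th above the root.
A second above F uses the letter G, and the major 9th above F is G.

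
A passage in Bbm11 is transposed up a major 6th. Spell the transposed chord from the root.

A major 6th up from Bb is G, so the new chord is G minor eleventh.
Root: G
Minor 3rd (3rd): Bb
Perfect 5th (5th): D
Minor 7th (7th): F
Major 9th (9th): A
Perfect 11th (11th): C

G – Bb – D – F – A – C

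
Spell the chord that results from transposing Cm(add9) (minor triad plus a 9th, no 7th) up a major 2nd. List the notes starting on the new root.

D, F, A, E

A major 2nd up from C is D, so the new chord is D minor added-ninth.
Root: D
Minor 3rd (3rd): F
Perfect 5th (5th): A
Major 9th (9th): E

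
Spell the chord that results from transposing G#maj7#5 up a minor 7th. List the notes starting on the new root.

A minor 7th up from G# is F#, so the new chord is F# augmented major seventh.
root → F#
3rd (major 3rd) → A#
5th (augmented 5th) → C##
7th (major 7th) → E#

F# – A# – C## – E#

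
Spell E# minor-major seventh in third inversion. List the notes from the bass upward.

D##  E#  G#  B#

E# minor-major seventh = E#–G#–B#–D##; third inversion → seventh (D##) lowest.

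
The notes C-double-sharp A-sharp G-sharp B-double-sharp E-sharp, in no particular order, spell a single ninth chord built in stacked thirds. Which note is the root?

A-sharp

Stacking in thirds gives A-sharp – C-double-sharp – E-sharp – G-sharp – B-double-sharp, so A-sharp is the root — A-sharp dominant seventh sharp nine.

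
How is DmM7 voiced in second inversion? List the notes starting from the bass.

A C# D F

In root position, DmM7 is D–F–A–C#.
Second inversion puts the fifth (A) in the bass.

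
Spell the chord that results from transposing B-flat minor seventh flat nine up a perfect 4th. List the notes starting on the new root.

A perfect 4th up from B-flat is E-flat, so the new chord is E-flat minor seventh flat nine.
root → E-flat
3rd (minor 3rd) → G-flat
5th (perfect 5th) → B-flat
7th (minor 7th) → D-flat
9th (minor 9th) → F-flat

E-flat G-flat B-flat D-flat F-flat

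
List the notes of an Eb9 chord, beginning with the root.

Eb9 is a dominant ninth built on Eb.
- root: Eb
- major 3rd: G
- perfect 5th: Bb
- minor 7th: Db
- major 9th: F

Eb – G – Bb – Db – F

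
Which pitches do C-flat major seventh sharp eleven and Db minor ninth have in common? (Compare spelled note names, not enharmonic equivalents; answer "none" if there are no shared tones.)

C-flat major seventh sharp eleven = C-flat, E-flat, G-flat, B-flat, F.
Db minor ninth = D-flat, F-flat, A-flat, C-flat, E-flat.
Shared: C-flat, E-flat.

C-flat, E-flat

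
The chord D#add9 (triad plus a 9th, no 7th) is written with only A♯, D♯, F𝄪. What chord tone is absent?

D#add9 = D♯, F𝄪, A♯, E♯. The voicing lacks the 9th (major 9th), E♯.

E♯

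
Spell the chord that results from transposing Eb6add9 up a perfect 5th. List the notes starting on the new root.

Bb, D, F, G, C

Eb up a perfect 5th → Bb. New chord: Bb six-nine.
Root: Bb
Major 3rd (3rd): D
Perfect 5th (5th): F
Major 6th (6th): G
Major 9th (9th): C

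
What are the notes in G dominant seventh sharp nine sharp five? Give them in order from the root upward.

G dominant seventh sharp nine sharp five: dominant seventh sharp nine sharp five on G.
root → G
3rd (major 3rd) → B
5th (augmented 5th) → D-sharp
7th (minor 7th) → F
9th (augmented 9th) → A-sharp

G, B, D-sharp, F, A-sharp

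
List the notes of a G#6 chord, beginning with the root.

G# B# D# E#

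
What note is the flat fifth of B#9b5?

F#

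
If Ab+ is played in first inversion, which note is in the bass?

Ab+ in root position is A♭–C–E.
First inversion places the third in the bass, which is C.

C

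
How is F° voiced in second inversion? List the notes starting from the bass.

Cb, F, Ab

F° = F–Ab–Cb; second inversion → fifth (Cb) lowest.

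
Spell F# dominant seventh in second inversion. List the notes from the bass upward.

C-sharp – E – F-sharp – A-sharp

In root position, F# dominant seventh is F-sharp–A-sharp–C-sharp–E.
Second inversion puts the fifth (C-sharp) in the bass.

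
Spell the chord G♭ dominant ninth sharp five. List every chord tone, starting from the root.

G♭ – B♭ – D – F♭ – A♭

Root G♭, quality dominant ninth sharp five:
root → G♭
3rd (major 3rd) → B♭
5th (augmented 5th) → D
7th (minor 7th) → F♭
9th (major 9th) → A♭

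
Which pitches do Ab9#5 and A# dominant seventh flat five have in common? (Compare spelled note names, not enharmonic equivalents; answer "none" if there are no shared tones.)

E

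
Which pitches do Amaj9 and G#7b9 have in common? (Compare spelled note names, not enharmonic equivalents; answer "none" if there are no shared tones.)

A, G#

Amaj9: A C# E G# B
G#7b9: G# B# D# F# A
Common to both → A, G#.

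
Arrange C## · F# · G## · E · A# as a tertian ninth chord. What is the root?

F#

Arranged so that each adjacent pair is a third by letter name: F# – A# – C## – E – G##.
The bottom of that stack, F#, is the root (this is F# dominant seventh sharp nine sharp five).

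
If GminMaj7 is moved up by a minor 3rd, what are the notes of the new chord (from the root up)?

Bb  Db  F  A

G up a minor 3rd → Bb. New chord: Bb minor-major seventh.
Bb — root
Db — minor 3rd
F — perfect 5th
A — major 7th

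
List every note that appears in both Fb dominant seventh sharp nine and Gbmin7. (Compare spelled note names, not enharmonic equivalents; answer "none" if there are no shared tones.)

Fb dominant seventh sharp nine: Fb Ab Cb Ebb G
Gbmin7: Gb Bbb Db Fb
Common to both → Fb.

Fb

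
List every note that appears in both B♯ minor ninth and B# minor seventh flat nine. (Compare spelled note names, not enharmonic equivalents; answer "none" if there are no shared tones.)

B♯, D♯, F𝄪, A♯

B♯ minor ninth = B♯, D♯, F𝄪, A♯, C𝄪.
B# minor seventh flat nine = B♯, D♯, F𝄪, A♯, C♯.
Shared: B♯, D♯, F𝄪, A♯.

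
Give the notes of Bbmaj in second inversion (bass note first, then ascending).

In root position, Bbmaj is B♭–D–F.
Second inversion puts the fifth (F) in the bass.

F  B♭  D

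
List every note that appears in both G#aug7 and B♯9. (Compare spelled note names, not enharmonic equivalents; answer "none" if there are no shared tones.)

G#aug7: G# B# D## F#
B♯9: B# D## F## A# C##
Common to both → B#, D##.

B#, D##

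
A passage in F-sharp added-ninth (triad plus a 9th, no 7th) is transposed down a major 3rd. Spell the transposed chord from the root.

D F-sharp A E

F-sharp down a major 3rd → D. New chord: D added-ninth.
- root: D
- major 3rd: F-sharp
- perfect 5th: A
- major 9th: E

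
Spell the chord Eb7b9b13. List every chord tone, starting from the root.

Eb, G, Bb, Db, Fb, Cb

Eb7b9b13: dominant seventh flat nine flat thirteen on Eb.
Eb — root
G — major 3rd
Bb — perfect 5th
Db — minor 7th
Fb — minor 9th
Cb — minor 13th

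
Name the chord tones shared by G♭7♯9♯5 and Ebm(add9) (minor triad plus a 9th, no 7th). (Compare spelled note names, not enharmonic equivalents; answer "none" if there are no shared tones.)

Gb, Bb

G♭7♯9♯5: Gb Bb D Fb A
Ebm(add9): Eb Gb Bb F
Common to both → Gb, Bb.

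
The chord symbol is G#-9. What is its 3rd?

B

Root of G#-9 = G♯. The 3rd is a minor 3rd: G♯ up a minor 3rd → B.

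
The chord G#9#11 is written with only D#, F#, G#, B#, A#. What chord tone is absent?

The full G#9#11 chord is G#, B#, D#, F#, A#, C##.
Comparing with the voicing, the augmented 11th (11th) — C## — is absent.

C##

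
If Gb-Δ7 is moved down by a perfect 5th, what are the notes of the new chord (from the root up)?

A perfect 5th down from Gb is Cb, so the new chord is Cb minor-major seventh.
- root: Cb
- minor 3rd: Ebb
- perfect 5th: Gb
- major 7th: Bb

Cb Ebb Gb Bb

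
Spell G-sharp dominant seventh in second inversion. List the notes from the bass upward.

D# – F# – G# – B#

G-sharp dominant seventh = G#–B#–D#–F#; second inversion → fifth (D#) lowest.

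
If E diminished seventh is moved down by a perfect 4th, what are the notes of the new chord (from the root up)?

B – D – F – A-flat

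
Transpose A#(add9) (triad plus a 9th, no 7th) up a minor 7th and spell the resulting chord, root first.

Transposed root: A# → G# (minor 7th up). So we spell G# added-ninth:
- root: G#
- major 3rd: B#
- perfect 5th: D#
- major 9th: A#

G#  B#  D#  A#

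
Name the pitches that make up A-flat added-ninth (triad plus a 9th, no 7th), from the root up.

A-flat, C, E-flat, B-flat

A-flat added-ninth is an added-ninth built on A-flat.
A-flat — root
C — major 3rd
E-flat — perfect 5th
B-flat — major 9th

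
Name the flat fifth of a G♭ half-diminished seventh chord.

Root of G♭ half-diminished seventh = G-flat. The 5th is a diminished 5th: G-flat up a diminished 5th → D-double-flat.

D-double-flat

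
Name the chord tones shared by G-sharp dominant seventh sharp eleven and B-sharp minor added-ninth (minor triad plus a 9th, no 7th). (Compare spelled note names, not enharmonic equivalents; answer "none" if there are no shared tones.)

B-sharp D-sharp C-double-sharp

G-sharp dominant seventh sharp eleven: G-sharp B-sharp D-sharp F-sharp C-double-sharp
B-sharp minor added-ninth: B-sharp D-sharp F-double-sharp C-double-sharp
Common to both → B-sharp, D-sharp, C-double-sharp.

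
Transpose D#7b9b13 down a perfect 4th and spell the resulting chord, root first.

Transposed root: D# → A# (perfect 4th down). So we spell A# dominant seventh flat nine flat thirteen:
root → A#
3rd (major 3rd) → C##
5th (perfect 5th) → E#
7th (minor 7th) → G#
9th (minor 9th) → B
13th (minor 13th) → F#

A#, C##, E#, G#, B, F#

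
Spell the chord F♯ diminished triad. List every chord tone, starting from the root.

F#  A  C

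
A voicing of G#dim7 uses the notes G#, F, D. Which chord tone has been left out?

B

G#dim7 = G#, B, D, F. The voicing lacks the 3rd (minor 3rd), B.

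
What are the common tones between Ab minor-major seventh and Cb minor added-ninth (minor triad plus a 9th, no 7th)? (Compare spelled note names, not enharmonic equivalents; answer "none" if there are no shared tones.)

C-flat

Ab minor-major seventh: A-flat C-flat E-flat G
Cb minor added-ninth: C-flat E-double-flat G-flat D-flat
Common to both → C-flat.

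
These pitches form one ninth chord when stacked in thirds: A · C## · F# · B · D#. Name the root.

B

Arranged so that each adjacent pair is a third by letter name: B – D# – F# – A – C##.
The bottom of that stack, B, is the root (this is B dominant seventh sharp nine).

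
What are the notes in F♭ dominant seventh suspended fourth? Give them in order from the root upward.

F-flat, B-double-flat, C-flat, E-double-flat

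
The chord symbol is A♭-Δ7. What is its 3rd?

Cb

A♭-Δ7 is built on Ab; its 3rd is a minor 3rd above the root.
A third above A uses the letter C, and the minor 3rd above Ab is Cb.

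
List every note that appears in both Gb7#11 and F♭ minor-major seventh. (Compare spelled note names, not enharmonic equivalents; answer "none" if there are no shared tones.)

Gb7#11: Gb Bb Db Fb C
F♭ minor-major seventh: Fb Abb Cb Eb
Common to both → Fb.

Fb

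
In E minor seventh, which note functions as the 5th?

Root of E minor seventh = E. The 5th is a perfect 5th: E up a perfect 5th → B.

B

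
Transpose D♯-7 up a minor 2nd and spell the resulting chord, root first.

A minor 2nd up from D# is E, so the new chord is E minor seventh.
- root: E
- minor 3rd: G
- perfect 5th: B
- minor 7th: D

E, G, B, D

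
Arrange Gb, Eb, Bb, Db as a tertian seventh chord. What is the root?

Eb

Stacking in thirds gives Eb – Gb – Bb – Db, so Eb is the root — Eb minor seventh.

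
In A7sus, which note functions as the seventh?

G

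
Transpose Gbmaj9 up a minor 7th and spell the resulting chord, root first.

Fb – Ab – Cb – Eb – Gb

Transposed root: Gb → Fb (minor 7th up). So we spell Fb major ninth:
Fb — root
Ab — major 3rd
Cb — perfect 5th
Eb — major 7th
Gb — major 9th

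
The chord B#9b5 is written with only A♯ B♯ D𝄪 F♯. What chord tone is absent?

B#9b5 = B♯, D𝄪, F♯, A♯, C𝄪. The voicing lacks the 9th (major 9th), C𝄪.

C𝄪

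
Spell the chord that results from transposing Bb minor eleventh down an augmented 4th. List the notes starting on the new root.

F-flat, A-double-flat, C-flat, E-double-flat, G-flat, B-double-flat

B-flat down an augmented 4th → F-flat. New chord: F-flat minor eleventh.
root → F-flat
3rd (minor 3rd) → A-double-flat
5th (perfect 5th) → C-flat
7th (minor 7th) → E-double-flat
9th (major 9th) → G-flat
11th (perfect 11th) → B-double-flat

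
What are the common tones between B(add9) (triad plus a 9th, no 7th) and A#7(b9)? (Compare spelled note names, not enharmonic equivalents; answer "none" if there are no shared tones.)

B(add9) = B, D#, F#, C#.
A#7(b9) = A#, C##, E#, G#, B.
Shared: B.

B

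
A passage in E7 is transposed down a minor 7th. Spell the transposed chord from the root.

A minor 7th down from E is F#, so the new chord is F# dominant seventh.
- root: F#
- major 3rd: A#
- perfect 5th: C#
- minor 7th: E

F#  A#  C#  E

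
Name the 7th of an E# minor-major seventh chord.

D##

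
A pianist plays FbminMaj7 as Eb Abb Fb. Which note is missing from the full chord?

The full FbminMaj7 chord is Fb, Abb, Cb, Eb.
Comparing with the voicing, the perfect 5th (5th) — Cb — is absent.

Cb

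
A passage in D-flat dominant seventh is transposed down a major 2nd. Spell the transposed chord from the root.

Cb Eb Gb Bbb

Db down a major 2nd → Cb. New chord: Cb dominant seventh.
Cb — root
Eb — major 3rd
Gb — perfect 5th
Bbb — minor 7th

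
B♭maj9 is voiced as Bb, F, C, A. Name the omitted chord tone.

D

B♭maj9 = Bb, D, F, A, C. The voicing lacks the 3rd (major 3rd), D.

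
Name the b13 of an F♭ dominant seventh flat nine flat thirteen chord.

Dbb

Root of F♭ dominant seventh flat nine flat thirteen = Fb. The 13th is a minor 13th: Fb up a minor 13th → Dbb.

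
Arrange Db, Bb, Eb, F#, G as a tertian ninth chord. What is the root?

Stacking in thirds gives Eb – G – Bb – Db – F#, so Eb is the root — Eb dominant seventh sharp nine.

Eb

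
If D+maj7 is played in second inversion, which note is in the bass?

A#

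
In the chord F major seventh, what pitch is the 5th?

F major seventh is built on F; its 5th is a perfect 5th above the root.
A fifth above F uses the letter C, and the perfect 5th above F is C.

C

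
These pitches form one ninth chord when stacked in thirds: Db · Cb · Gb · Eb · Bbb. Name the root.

Cb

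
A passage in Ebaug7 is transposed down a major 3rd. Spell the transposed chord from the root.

Cb Eb G Bbb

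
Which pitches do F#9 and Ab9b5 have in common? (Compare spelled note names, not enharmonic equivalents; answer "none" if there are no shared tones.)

none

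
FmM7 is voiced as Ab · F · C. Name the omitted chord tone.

E

The full FmM7 chord is F, Ab, C, E.
Comparing with the voicing, the major 7th (7th) — E — is absent.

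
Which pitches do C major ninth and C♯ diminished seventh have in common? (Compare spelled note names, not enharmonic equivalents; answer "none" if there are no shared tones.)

C major ninth = C, E, G, B, D.
C♯ diminished seventh = C-sharp, E, G, B-flat.
Shared: E, G.

E – G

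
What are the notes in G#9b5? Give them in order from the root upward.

G#9b5 is a dominant ninth flat five built on G#.
Root: G#
Major 3rd (3rd): B#
Diminished 5th (5th): D
Minor 7th (7th): F#
Major 9th (9th): A#

G# B# D F# A#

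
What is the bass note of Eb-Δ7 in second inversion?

Eb-Δ7 = Eb–Gb–Bb–D. Second inversion → fifth in the bass = Bb.

Bb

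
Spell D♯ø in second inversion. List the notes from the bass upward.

D♯ø = D#–F#–A–C#; second inversion → fifth (A) lowest.

A  C#  D#  F#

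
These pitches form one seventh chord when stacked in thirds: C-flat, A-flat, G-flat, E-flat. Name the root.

A-flat

Stacking in thirds gives A-flat – C-flat – E-flat – G-flat, so A-flat is the root — A-flat minor seventh.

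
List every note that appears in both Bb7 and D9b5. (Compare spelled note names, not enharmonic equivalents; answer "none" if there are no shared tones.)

Bb7: Bb D F Ab
D9b5: D F# Ab C E
Common to both → D, Ab.

D – Ab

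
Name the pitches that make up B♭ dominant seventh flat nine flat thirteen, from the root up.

Bb, D, F, Ab, Cb, Gb

B♭ dominant seventh flat nine flat thirteen is a dominant seventh flat nine flat thirteen built on Bb.
- root: Bb
- major 3rd: D
- perfect 5th: F
- minor 7th: Ab
- minor 9th: Cb
- minor 13th: Gb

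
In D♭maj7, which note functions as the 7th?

C

D♭maj7 is built on Db; its 7th is a major 7th above the root.
A seventh above D uses the letter C, and the major 7th above Db is C.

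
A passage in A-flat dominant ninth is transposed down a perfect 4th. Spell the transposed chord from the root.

E-flat  G  B-flat  D-flat  F

Transposed root: A-flat → E-flat (perfect 4th down). So we spell E-flat dominant ninth:
- root: E-flat
- major 3rd: G
- perfect 5th: B-flat
- minor 7th: D-flat
- major 9th: F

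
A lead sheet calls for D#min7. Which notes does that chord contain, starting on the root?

D#, F#, A#, C#

Root D#, quality minor seventh:
Root: D#
Minor 3rd (3rd): F#
Perfect 5th (5th): A#
Minor 7th (7th): C#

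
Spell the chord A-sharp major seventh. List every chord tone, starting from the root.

Root A-sharp, quality major seventh:
Root: A-sharp
Major 3rd (3rd): C-double-sharp
Perfect 5th (5th): E-sharp
Major 7th (7th): G-double-sharp

A-sharp, C-double-sharp, E-sharp, G-double-sharp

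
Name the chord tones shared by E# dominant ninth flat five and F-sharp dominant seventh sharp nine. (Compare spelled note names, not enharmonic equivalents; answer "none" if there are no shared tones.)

E# dominant ninth flat five: E-sharp G-double-sharp B D-sharp F-double-sharp
F-sharp dominant seventh sharp nine: F-sharp A-sharp C-sharp E G-double-sharp
Common to both → G-double-sharp.

G-double-sharp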